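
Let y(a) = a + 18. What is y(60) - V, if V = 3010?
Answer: -2932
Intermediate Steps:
y(a) = 18 + a
y(60) - V = (18 + 60) - 1*3010 = 78 - 3010 = -2932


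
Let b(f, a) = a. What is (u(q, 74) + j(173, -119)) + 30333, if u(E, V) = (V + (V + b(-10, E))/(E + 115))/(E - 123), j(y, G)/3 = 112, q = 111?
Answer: 83157419/2712 ≈ 30663.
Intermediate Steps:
j(y, G) = 336 (j(y, G) = 3*112 = 336)
u(E, V) = (V + (E + V)/(115 + E))/(-123 + E) (u(E, V) = (V + (V + E)/(E + 115))/(E - 123) = (V + (E + V)/(115 + E))/(-123 + E))
(u(q, 74) + j(173, -119)) + 30333 = ((111 + 116*74 + 111*74)/(-14145 + 111² - 8*111) + 336) + 30333 = ((111 + 8584 + 8214)/(-14145 + 12321 - 888) + 336) + 30333 = (16909/(-2712) + 336) + 30333 = (-1/2712*16909 + 336) + 30333 = (-16909/2712 + 336) + 30333 = 894323/2712 + 30333 = 83157419/2712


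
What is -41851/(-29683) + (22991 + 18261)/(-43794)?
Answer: 304169789/649968651 ≈ 0.46798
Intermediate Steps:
-41851/(-29683) + (22991 + 18261)/(-43794) = -41851*(-1/29683) + 41252*(-1/43794) = 41851/29683 - 20626/21897 = 304169789/649968651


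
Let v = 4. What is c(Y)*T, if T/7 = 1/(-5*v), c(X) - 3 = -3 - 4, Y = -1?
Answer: 7/5 ≈ 1.4000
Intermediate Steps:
c(X) = -4 (c(X) = 3 + (-3 - 4) = 3 - 7 = -4)
T = -7/20 (T = 7/((-5*4)) = 7/(-20) = 7*(-1/20) = -7/20 ≈ -0.35000)
c(Y)*T = -4*(-7/20) = 7/5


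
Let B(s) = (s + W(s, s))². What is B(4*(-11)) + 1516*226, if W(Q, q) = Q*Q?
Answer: 3922280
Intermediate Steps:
W(Q, q) = Q²
B(s) = (s + s²)²
B(4*(-11)) + 1516*226 = (4*(-11))²*(1 + 4*(-11))² + 1516*226 = (-44)²*(1 - 44)² + 342616 = 1936*(-43)² + 342616 = 1936*1849 + 342616 = 3579664 + 342616 = 3922280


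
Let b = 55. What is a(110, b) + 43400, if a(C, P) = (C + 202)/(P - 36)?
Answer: 824912/19 ≈ 43416.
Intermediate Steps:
a(C, P) = (202 + C)/(-36 + P)
a(110, b) + 43400 = (202 + 110)/(-36 + 55) + 43400 = 312/19 + 43400 = 824912/19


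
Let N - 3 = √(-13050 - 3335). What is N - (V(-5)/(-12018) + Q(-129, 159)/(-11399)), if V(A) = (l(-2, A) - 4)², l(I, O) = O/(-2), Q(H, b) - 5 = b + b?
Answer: 553182677/182657576 + I*√16385 ≈ 3.0285 + 128.0*I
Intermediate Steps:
Q(H, b) = 5 + 2*b (Q(H, b) = 5 + (b + b) = 5 + 2*b)
l(I, O) = -O/2 (l(I, O) = O*(-½) = -O/2)
V(A) = (-4 - A/2)² (V(A) = (-A/2 - 4)² = (-4 - A/2)²)
N = 3 + I*√16385 (N = 3 + √(-13050 - 3335) = 3 + √(-16385) = 3 + I*√16385 ≈ 3.0 + 128.0*I)
N - (V(-5)/(-12018) + Q(-129, 159)/(-11399)) = (3 + I*√16385) - (((8 - 5)²/4)/(-12018) + (5 + 2*159)/(-11399)) = (3 + I*√16385) - (((¼)*3²)*(-1/12018) + (5 + 318)*(-1/11399)) = (3 + I*√16385) - (((¼)*9)*(-1/12018) + 323*(-1/11399)) = (3 + I*√16385) - ((9/4)*(-1/12018) - 323/11399) = (3 + I*√16385) - (-3/16024 - 323/11399) = (3 + I*√16385) - 1*(-5209949/182657576) = (3 + I*√16385) + 5209949/182657576 = 553182677/182657576 + I*√16385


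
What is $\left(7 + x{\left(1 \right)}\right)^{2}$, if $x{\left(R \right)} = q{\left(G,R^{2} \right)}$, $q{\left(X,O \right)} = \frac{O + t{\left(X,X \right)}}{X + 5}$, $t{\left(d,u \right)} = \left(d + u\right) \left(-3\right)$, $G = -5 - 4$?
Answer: $\frac{729}{16} \approx 45.563$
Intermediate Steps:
$G = -9$ ($G = -5 - 4 = -9$)
$t{\left(d,u \right)} = - 3 d - 3 u$
$q{\left(X,O \right)} = \frac{O - 6 X}{5 + X}$ ($q{\left(X,O \right)} = \frac{O - 6 X}{X + 5} = \frac{O - 6 X}{5 + X}$)
$x{\left(R \right)} = - \frac{27}{2} - \frac{R^{2}}{4}$ ($x{\left(R \right)} = \frac{R^{2} - -54}{5 - 9} = \frac{R^{2} + 54}{-4} = - \frac{54 + R^{2}}{4} = - \frac{27}{2} - \frac{R^{2}}{4}$)
$\left(7 + x{\left(1 \right)}\right)^{2} = \left(7 - \left(\frac{27}{2} + \frac{1^{2}}{4}\right)\right)^{2} = \left(7 - \frac{55}{4}\right)^{2} = \left(- \frac{27}{4}\right)^{2} = \frac{729}{16}$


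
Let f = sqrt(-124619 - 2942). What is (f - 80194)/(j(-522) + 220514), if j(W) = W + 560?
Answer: -40097/110276 + I*sqrt(127561)/220552 ≈ -0.36361 + 0.0016194*I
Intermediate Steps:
j(W) = 560 + W
f = I*sqrt(127561) (f = sqrt(-127561) = I*sqrt(127561) ≈ 357.16*I)
(f - 80194)/(j(-522) + 220514) = (I*sqrt(127561) - 80194)/((560 - 522) + 220514) = (-80194 + I*sqrt(127561))/(38 + 220514) = (-80194 + I*sqrt(127561))/220552 = (-80194 + I*sqrt(127561))*(1/220552) = -40097/110276 + I*sqrt(127561)/220552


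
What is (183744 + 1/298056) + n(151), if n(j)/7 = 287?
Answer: 55364796169/298056 ≈ 1.8575e+5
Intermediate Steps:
n(j) = 2009 (n(j) = 7*287 = 2009)
(183744 + 1/298056) + n(151) = (183744 + 1/298056) + 2009 = 54766001665/298056 + 2009 = 55364796169/298056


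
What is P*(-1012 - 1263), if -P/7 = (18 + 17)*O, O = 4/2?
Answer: 1114750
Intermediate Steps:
O = 2 (O = 4*(½) = 2)
P = -490 (P = -7*(18 + 17)*2 = -245*2 = -7*70 = -490)
P*(-1012 - 1263) = -490*(-1012 - 1263) = -490*(-2275) = 1114750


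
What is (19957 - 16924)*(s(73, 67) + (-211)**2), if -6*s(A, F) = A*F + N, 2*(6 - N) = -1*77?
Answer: 530149191/4 ≈ 1.3254e+8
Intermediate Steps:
N = 89/2 (N = 6 - (-1)*77/2 = 6 - 1/2*(-77) = 6 + 77/2 = 89/2 ≈ 44.500)
s(A, F) = -89/12 - A*F/6 (s(A, F) = -(A*F + 89/2)/6 = -(89/2 + A*F)/6 = -89/12 - A*F/6)
(19957 - 16924)*(s(73, 67) + (-211)**2) = (19957 - 16924)*((-89/12 - 1/6*73*67) + (-211)**2) = 3033*((-89/12 - 4891/6) + 44521) = 3033*(-9871/12 + 44521) = 3033*(524381/12) = 530149191/4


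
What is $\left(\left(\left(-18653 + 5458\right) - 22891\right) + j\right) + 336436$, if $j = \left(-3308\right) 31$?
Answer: $197802$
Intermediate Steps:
$j = -102548$
$\left(\left(\left(-18653 + 5458\right) - 22891\right) + j\right) + 336436 = \left(\left(\left(-18653 + 5458\right) - 22891\right) - 102548\right) + 336436 = \left(\left(-13195 - 22891\right) - 102548\right) + 336436 = \left(-36086 - 102548\right) + 336436 = -138634 + 336436 = 197802$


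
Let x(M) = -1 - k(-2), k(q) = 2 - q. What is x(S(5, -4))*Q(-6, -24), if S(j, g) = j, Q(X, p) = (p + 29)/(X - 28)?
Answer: 25/34 ≈ 0.73529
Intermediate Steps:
Q(X, p) = (29 + p)/(-28 + X)
x(M) = -5 (x(M) = -1 - (2 - 1*(-2)) = -1 - (2 + 2) = -1 - 1*4 = -1 - 4 = -5)
x(S(5, -4))*Q(-6, -24) = -5*(29 - 24)/(-28 - 6) = -5*5/(-34) = -(-5)*5/34 = -5*(-5/34) = 25/34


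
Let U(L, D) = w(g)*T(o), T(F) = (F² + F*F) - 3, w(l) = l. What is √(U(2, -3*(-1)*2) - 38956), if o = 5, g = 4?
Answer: 4*I*√2423 ≈ 196.9*I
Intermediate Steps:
T(F) = -3 + 2*F² (T(F) = (F² + F²) - 3 = 2*F² - 3 = -3 + 2*F²)
U(L, D) = 188 (U(L, D) = 4*(-3 + 2*5²) = 4*(-3 + 2*25) = 4*(-3 + 50) = 4*47 = 188)
√(U(2, -3*(-1)*2) - 38956) = √(188 - 38956) = √(-38768) = 4*I*√2423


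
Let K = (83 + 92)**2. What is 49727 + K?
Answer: 80352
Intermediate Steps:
K = 30625 (K = 175**2 = 30625)
49727 + K = 49727 + 30625 = 80352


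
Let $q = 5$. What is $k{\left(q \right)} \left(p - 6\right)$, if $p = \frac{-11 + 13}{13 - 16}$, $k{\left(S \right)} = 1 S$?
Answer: $- \frac{100}{3} \approx -33.333$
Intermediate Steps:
$k{\left(S \right)} = S$
$p = - \frac{2}{3}$ ($p = \frac{2}{-3} = 2 \left(- \frac{1}{3}\right) = - \frac{2}{3} \approx -0.66667$)
$k{\left(q \right)} \left(p - 6\right) = 5 \left(- \frac{2}{3} - 6\right) = 5 \left(- \frac{20}{3}\right) = - \frac{100}{3}$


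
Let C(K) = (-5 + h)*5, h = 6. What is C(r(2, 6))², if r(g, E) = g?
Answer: 25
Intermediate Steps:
C(K) = 5 (C(K) = (-5 + 6)*5 = 1*5 = 5)
C(r(2, 6))² = 5² = 25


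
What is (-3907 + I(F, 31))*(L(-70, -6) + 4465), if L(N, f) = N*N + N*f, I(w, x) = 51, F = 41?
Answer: -37730960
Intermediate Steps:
L(N, f) = N² + N*f
(-3907 + I(F, 31))*(L(-70, -6) + 4465) = (-3907 + 51)*(-70*(-70 - 6) + 4465) = -3856*(-70*(-76) + 4465) = -3856*(5320 + 4465) = -3856*9785 = -37730960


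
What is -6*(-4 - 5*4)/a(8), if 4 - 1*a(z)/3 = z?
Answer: -12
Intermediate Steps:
a(z) = 12 - 3*z
-6*(-4 - 5*4)/a(8) = -6*(-4 - 5*4)/(12 - 3*8) = -6*(-4 - 20)/(12 - 24) = -(-144)/(-12) = -(-144)*(-1)/12 = -6*2 = -12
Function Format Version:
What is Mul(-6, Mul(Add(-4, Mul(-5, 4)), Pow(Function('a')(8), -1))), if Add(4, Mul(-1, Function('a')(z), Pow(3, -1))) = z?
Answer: -12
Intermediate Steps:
Function('a')(z) = Add(12, Mul(-3, z))
Mul(-6, Mul(Add(-4, Mul(-5, 4)), Pow(Function('a')(8), -1))) = Mul(-6, Mul(Add(-4, Mul(-5, 4)), Pow(Add(12, Mul(-3, 8)), -1))) = Mul(-6, Mul(Add(-4, -20), Pow(Add(12, -24), -1))) = Mul(-6, Mul(-24, Pow(-12, -1))) = Mul(-6, Mul(-24, Rational(-1, 12))) = Mul(-6, 2) = -12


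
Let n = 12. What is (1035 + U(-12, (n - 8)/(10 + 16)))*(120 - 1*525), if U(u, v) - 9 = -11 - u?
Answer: -423225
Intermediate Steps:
U(u, v) = -2 - u (U(u, v) = 9 + (-11 - u) = -2 - u)
(1035 + U(-12, (n - 8)/(10 + 16)))*(120 - 1*525) = (1035 + (-2 - 1*(-12)))*(120 - 1*525) = (1035 + (-2 + 12))*(120 - 525) = (1035 + 10)*(-405) = 1045*(-405) = -423225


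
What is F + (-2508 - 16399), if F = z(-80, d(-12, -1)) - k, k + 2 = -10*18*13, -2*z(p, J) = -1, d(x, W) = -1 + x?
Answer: -33129/2 ≈ -16565.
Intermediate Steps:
z(p, J) = ½ (z(p, J) = -½*(-1) = ½)
k = -2342 (k = -2 - 10*18*13 = -2 - 180*13 = -2 - 2340 = -2342)
F = 4685/2 (F = ½ - 1*(-2342) = ½ + 2342 = 4685/2 ≈ 2342.5)
F + (-2508 - 16399) = 4685/2 + (-2508 - 16399) = 4685/2 - 18907 = -33129/2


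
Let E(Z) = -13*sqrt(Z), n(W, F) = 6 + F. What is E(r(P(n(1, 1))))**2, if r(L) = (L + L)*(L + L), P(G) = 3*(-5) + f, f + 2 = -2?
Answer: 244036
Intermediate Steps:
f = -4 (f = -2 - 2 = -4)
P(G) = -19 (P(G) = 3*(-5) - 4 = -15 - 4 = -19)
r(L) = 4*L**2 (r(L) = (2*L)*(2*L) = 4*L**2)
E(r(P(n(1, 1))))**2 = (-13*sqrt(4*(-19)**2))**2 = (-13*sqrt(4*361))**2 = (-13*sqrt(1444))**2 = (-13*38)**2 = (-494)**2 = 244036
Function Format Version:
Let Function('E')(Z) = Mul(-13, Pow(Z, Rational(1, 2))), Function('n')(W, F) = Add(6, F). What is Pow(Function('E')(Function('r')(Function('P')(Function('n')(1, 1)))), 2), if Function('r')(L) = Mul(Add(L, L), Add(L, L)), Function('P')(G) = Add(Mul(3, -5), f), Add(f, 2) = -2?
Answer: 244036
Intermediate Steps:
f = -4 (f = Add(-2, -2) = -4)
Function('P')(G) = -19 (Function('P')(G) = Add(Mul(3, -5), -4) = Add(-15, -4) = -19)
Function('r')(L) = Mul(4, Pow(L, 2)) (Function('r')(L) = Mul(Mul(2, L), Mul(2, L)) = Mul(4, Pow(L, 2)))
Pow(Function('E')(Function('r')(Function('P')(Function('n')(1, 1)))), 2) = Pow(Mul(-13, Pow(Mul(4, Pow(-19, 2)), Rational(1, 2))), 2) = Pow(Mul(-13, Pow(Mul(4, 361), Rational(1, 2))), 2) = Pow(Mul(-13, Pow(1444, Rational(1, 2))), 2) = Pow(Mul(-13, 38), 2) = Pow(-494, 2) = 244036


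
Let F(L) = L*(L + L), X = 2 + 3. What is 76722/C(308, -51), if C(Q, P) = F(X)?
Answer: 38361/25 ≈ 1534.4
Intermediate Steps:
X = 5
F(L) = 2*L² (F(L) = L*(2*L) = 2*L²)
C(Q, P) = 50 (C(Q, P) = 2*5² = 2*25 = 50)
76722/C(308, -51) = 76722/50 = 76722*(1/50) = 38361/25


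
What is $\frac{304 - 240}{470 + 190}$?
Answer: $\frac{16}{165} \approx 0.09697$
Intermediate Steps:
$\frac{304 - 240}{470 + 190} = \frac{64}{660} = 64 \cdot \frac{1}{660} = \frac{16}{165}$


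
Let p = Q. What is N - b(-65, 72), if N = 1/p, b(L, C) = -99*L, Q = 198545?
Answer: -1277637074/198545 ≈ -6435.0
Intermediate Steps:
p = 198545
N = 1/198545 ≈ 5.0366e-6
N - b(-65, 72) = 1/198545 - (-99)*(-65) = 1/198545 - 1*6435 = 1/198545 - 6435 = -1277637074/198545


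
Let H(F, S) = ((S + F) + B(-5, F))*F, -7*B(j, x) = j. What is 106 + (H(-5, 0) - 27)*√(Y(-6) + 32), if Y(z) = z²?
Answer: 106 - 78*√17/7 ≈ 60.057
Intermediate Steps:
B(j, x) = -j/7
H(F, S) = F*(5/7 + F + S) (H(F, S) = ((S + F) - ⅐*(-5))*F = ((F + S) + 5/7)*F = (5/7 + F + S)*F = F*(5/7 + F + S))
106 + (H(-5, 0) - 27)*√(Y(-6) + 32) = 106 + ((⅐)*(-5)*(5 + 7*(-5) + 7*0) - 27)*√((-6)² + 32) = 106 + ((⅐)*(-5)*(5 - 35 + 0) - 27)*√(36 + 32) = 106 + ((⅐)*(-5)*(-30) - 27)*√68 = 106 + (150/7 - 27)*(2*√17) = 106 - 78*√17/7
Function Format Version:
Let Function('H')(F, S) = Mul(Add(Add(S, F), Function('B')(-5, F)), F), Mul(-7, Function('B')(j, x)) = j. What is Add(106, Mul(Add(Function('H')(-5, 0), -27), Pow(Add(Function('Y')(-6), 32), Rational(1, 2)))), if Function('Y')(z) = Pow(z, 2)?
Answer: Add(106, Mul(Rational(-78, 7), Pow(17, Rational(1, 2)))) ≈ 60.057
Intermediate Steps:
Function('B')(j, x) = Mul(Rational(-1, 7), j)
Function('H')(F, S) = Mul(F, Add(Rational(5, 7), F, S)) (Function('H')(F, S) = Mul(Add(Add(S, F), Mul(Rational(-1, 7), -5)), F) = Mul(Add(Add(F, S), Rational(5, 7)), F) = Mul(Add(Rational(5, 7), F, S), F) = Mul(F, Add(Rational(5, 7), F, S)))
Add(106, Mul(Add(Function('H')(-5, 0), -27), Pow(Add(Function('Y')(-6), 32), Rational(1, 2)))) = Add(106, Mul(Add(Mul(Rational(1, 7), -5, Add(5, Mul(7, -5), Mul(7, 0))), -27), Pow(Add(Pow(-6, 2), 32), Rational(1, 2)))) = Add(106, Mul(Add(Mul(Rational(1, 7), -5, Add(5, -35, 0)), -27), Pow(Add(36, 32), Rational(1, 2)))) = Add(106, Mul(Add(Mul(Rational(1, 7), -5, -30), -27), Pow(68, Rational(1, 2)))) = Add(106, Mul(Add(Rational(150, 7), -27), Mul(2, Pow(17, Rational(1, 2))))) = Add(106, Mul(Rational(-39, 7), Mul(2, Pow(17, Rational(1, 2))))) = Add(106, Mul(Rational(-78, 7), Pow(17, Rational(1, 2))))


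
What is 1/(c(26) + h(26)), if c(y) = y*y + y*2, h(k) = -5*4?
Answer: 1/708 ≈ 0.0014124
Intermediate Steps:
h(k) = -20
c(y) = y² + 2*y
1/(c(26) + h(26)) = 1/(26*(2 + 26) - 20) = 1/(26*28 - 20) = 1/(728 - 20) = 1/708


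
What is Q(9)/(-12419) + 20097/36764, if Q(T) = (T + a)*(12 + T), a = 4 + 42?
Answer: 2689899/5929508 ≈ 0.45365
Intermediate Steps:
a = 46
Q(T) = (12 + T)*(46 + T) (Q(T) = (T + 46)*(12 + T) = (46 + T)*(12 + T) = (12 + T)*(46 + T))
Q(9)/(-12419) + 20097/36764 = (552 + 9² + 58*9)/(-12419) + 20097/36764 = (552 + 81 + 522)*(-1/12419) + 20097*(1/36764) = 1155*(-1/12419) + 2871/5252 = -105/1129 + 2871/5252 = 2689899/5929508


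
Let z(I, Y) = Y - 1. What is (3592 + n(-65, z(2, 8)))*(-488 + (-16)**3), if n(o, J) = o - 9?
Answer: -16126512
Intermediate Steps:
z(I, Y) = -1 + Y
n(o, J) = -9 + o
(3592 + n(-65, z(2, 8)))*(-488 + (-16)**3) = (3592 + (-9 - 65))*(-488 + (-16)**3) = (3592 - 74)*(-488 - 4096) = 3518*(-4584) = -16126512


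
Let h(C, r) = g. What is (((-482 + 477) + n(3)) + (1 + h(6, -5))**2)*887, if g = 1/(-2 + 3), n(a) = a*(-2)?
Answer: -6209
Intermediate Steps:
n(a) = -2*a
g = 1 (g = 1/1 = 1)
h(C, r) = 1
(((-482 + 477) + n(3)) + (1 + h(6, -5))**2)*887 = (((-482 + 477) - 2*3) + (1 + 1)**2)*887 = ((-5 - 6) + 2**2)*887 = (-11 + 4)*887 = -7*887 = -6209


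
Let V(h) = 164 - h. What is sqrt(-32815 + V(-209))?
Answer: I*sqrt(32442) ≈ 180.12*I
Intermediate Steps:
sqrt(-32815 + V(-209)) = sqrt(-32815 + (164 - 1*(-209))) = sqrt(-32815 + (164 + 209)) = sqrt(-32815 + 373) = sqrt(-32442) = I*sqrt(32442)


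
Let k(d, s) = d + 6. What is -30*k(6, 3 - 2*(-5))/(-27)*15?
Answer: 200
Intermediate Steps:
k(d, s) = 6 + d
-30*k(6, 3 - 2*(-5))/(-27)*15 = -30*(6 + 6)/(-27)*15 = -360*(-1)/27*15 = -30*(-4/9)*15 = (40/3)*15 = 200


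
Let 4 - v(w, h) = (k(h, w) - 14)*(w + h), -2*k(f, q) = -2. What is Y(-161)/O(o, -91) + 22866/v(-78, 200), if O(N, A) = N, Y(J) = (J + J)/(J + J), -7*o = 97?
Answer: 367812/25705 ≈ 14.309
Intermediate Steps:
k(f, q) = 1 (k(f, q) = -½*(-2) = 1)
o = -97/7 (o = -⅐*97 = -97/7 ≈ -13.857)
Y(J) = 1 (Y(J) = (2*J)/((2*J)) = (2*J)*(1/(2*J)) = 1)
v(w, h) = 4 + 13*h + 13*w (v(w, h) = 4 - (1 - 14)*(w + h) = 4 - (-13)*(h + w) = 4 - (-13*h - 13*w) = 4 + (13*h + 13*w) = 4 + 13*h + 13*w)
Y(-161)/O(o, -91) + 22866/v(-78, 200) = 1/(-97/7) + 22866/(4 + 13*200 + 13*(-78)) = 1*(-7/97) + 22866/(4 + 2600 - 1014) = -7/97 + 22866/1590 = -7/97 + 22866*(1/1590) = -7/97 + 3811/265 = 367812/25705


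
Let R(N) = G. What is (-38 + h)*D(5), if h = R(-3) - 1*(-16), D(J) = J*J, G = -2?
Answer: -600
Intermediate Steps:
R(N) = -2
D(J) = J²
h = 14 (h = -2 - 1*(-16) = -2 + 16 = 14)
(-38 + h)*D(5) = (-38 + 14)*5² = -24*25 = -600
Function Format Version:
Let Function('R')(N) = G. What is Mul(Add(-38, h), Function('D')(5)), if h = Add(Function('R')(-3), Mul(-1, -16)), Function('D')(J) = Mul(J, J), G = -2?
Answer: -600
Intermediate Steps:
Function('R')(N) = -2
Function('D')(J) = Pow(J, 2)
h = 14 (h = Add(-2, Mul(-1, -16)) = Add(-2, 16) = 14)
Mul(Add(-38, h), Function('D')(5)) = Mul(Add(-38, 14), Pow(5, 2)) = Mul(-24, 25) = -600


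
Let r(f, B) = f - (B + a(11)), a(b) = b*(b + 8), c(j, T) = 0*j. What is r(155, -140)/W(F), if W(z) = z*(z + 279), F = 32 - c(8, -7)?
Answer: 43/4976 ≈ 0.0086415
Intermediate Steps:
c(j, T) = 0
a(b) = b*(8 + b)
r(f, B) = -209 + f - B (r(f, B) = f - (B + 11*(8 + 11)) = f - (B + 11*19) = f - (B + 209) = f - (209 + B) = f + (-209 - B) = -209 + f - B)
F = 32 (F = 32 - 1*0 = 32 + 0 = 32)
W(z) = z*(279 + z)
r(155, -140)/W(F) = (-209 + 155 - 1*(-140))/((32*(279 + 32))) = (-209 + 155 + 140)/((32*311)) = 86/9952 = 86*(1/9952) = 43/4976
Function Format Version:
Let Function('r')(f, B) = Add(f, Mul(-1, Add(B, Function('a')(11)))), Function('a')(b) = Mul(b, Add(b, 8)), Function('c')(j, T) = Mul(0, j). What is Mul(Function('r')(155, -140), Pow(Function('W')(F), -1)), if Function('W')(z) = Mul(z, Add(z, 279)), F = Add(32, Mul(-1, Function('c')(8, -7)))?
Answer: Rational(43, 4976) ≈ 0.0086415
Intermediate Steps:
Function('c')(j, T) = 0
Function('a')(b) = Mul(b, Add(8, b))
Function('r')(f, B) = Add(-209, f, Mul(-1, B)) (Function('r')(f, B) = Add(f, Mul(-1, Add(B, Mul(11, Add(8, 11))))) = Add(f, Mul(-1, Add(B, Mul(11, 19)))) = Add(f, Mul(-1, Add(B, 209))) = Add(f, Mul(-1, Add(209, B))) = Add(f, Add(-209, Mul(-1, B))) = Add(-209, f, Mul(-1, B)))
F = 32 (F = Add(32, Mul(-1, 0)) = Add(32, 0) = 32)
Function('W')(z) = Mul(z, Add(279, z))
Mul(Function('r')(155, -140), Pow(Function('W')(F), -1)) = Mul(Add(-209, 155, Mul(-1, -140)), Pow(Mul(32, Add(279, 32)), -1)) = Mul(Add(-209, 155, 140), Pow(Mul(32, 311), -1)) = Mul(86, Pow(9952, -1)) = Mul(86, Rational(1, 9952)) = Rational(43, 4976)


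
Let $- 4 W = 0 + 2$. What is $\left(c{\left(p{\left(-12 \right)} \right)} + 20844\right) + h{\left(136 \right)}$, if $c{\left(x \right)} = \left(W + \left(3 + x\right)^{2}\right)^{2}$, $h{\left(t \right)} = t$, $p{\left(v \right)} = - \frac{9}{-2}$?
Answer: $\frac{385409}{16} \approx 24088.0$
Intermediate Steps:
$p{\left(v \right)} = \frac{9}{2}$ ($p{\left(v \right)} = \left(-9\right) \left(- \frac{1}{2}\right) = \frac{9}{2}$)
$W = - \frac{1}{2}$ ($W = - \frac{0 + 2}{4} = \left(- \frac{1}{4}\right) 2 = - \frac{1}{2} \approx -0.5$)
$c{\left(x \right)} = \left(- \frac{1}{2} + \left(3 + x\right)^{2}\right)^{2}$
$\left(c{\left(p{\left(-12 \right)} \right)} + 20844\right) + h{\left(136 \right)} = \left(\frac{\left(-1 + 2 \left(3 + \frac{9}{2}\right)^{2}\right)^{2}}{4} + 20844\right) + 136 = \left(\frac{\left(-1 + 2 \left(\frac{15}{2}\right)^{2}\right)^{2}}{4} + 20844\right) + 136 = \left(\frac{\left(-1 + 2 \cdot \frac{225}{4}\right)^{2}}{4} + 20844\right) + 136 = \left(\frac{\left(-1 + \frac{225}{2}\right)^{2}}{4} + 20844\right) + 136 = \left(\frac{\left(\frac{223}{2}\right)^{2}}{4} + 20844\right) + 136 = \left(\frac{1}{4} \cdot \frac{49729}{4} + 20844\right) + 136 = \left(\frac{49729}{16} + 20844\right) + 136 = \frac{383233}{16} + 136 = \frac{385409}{16}$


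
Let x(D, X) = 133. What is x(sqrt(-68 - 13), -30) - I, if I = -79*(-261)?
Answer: -20486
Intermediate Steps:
I = 20619
x(sqrt(-68 - 13), -30) - I = 133 - 1*20619 = 133 - 20619 = -20486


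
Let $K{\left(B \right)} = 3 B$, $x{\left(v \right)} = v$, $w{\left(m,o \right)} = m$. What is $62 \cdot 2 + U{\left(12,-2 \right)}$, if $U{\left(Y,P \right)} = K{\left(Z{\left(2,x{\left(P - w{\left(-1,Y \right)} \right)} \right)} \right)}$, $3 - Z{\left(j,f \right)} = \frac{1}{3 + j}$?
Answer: $\frac{662}{5} \approx 132.4$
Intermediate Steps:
$Z{\left(j,f \right)} = 3 - \frac{1}{3 + j}$
$U{\left(Y,P \right)} = \frac{42}{5}$ ($U{\left(Y,P \right)} = 3 \frac{8 + 3 \cdot 2}{3 + 2} = 3 \frac{8 + 6}{5} = 3 \cdot \frac{1}{5} \cdot 14 = 3 \cdot \frac{14}{5} = \frac{42}{5}$)
$62 \cdot 2 + U{\left(12,-2 \right)} = 62 \cdot 2 + \frac{42}{5} = 124 + \frac{42}{5} = \frac{662}{5}$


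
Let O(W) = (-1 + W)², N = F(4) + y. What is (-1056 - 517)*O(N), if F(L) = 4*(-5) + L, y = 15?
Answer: -6292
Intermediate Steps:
F(L) = -20 + L
N = -1 (N = (-20 + 4) + 15 = -16 + 15 = -1)
(-1056 - 517)*O(N) = (-1056 - 517)*(-1 - 1)² = -1573*(-2)² = -1573*4 = -6292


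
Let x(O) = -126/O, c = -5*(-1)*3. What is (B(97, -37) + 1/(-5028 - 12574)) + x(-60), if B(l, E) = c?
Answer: 752483/44005 ≈ 17.100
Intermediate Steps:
c = 15 (c = 5*3 = 15)
B(l, E) = 15
(B(97, -37) + 1/(-5028 - 12574)) + x(-60) = (15 + 1/(-5028 - 12574)) - 126/(-60) = (15 + 1/(-17602)) - 126*(-1/60) = (15 - 1/17602) + 21/10 = 264029/17602 + 21/10 = 752483/44005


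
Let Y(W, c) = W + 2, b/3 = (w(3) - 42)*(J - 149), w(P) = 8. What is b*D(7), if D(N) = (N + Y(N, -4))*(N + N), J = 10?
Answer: 3175872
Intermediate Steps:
b = 14178 (b = 3*((8 - 42)*(10 - 149)) = 3*(-34*(-139)) = 3*4726 = 14178)
Y(W, c) = 2 + W
D(N) = 2*N*(2 + 2*N) (D(N) = (N + (2 + N))*(N + N) = (2 + 2*N)*(2*N) = 2*N*(2 + 2*N))
b*D(7) = 14178*(4*7*(1 + 7)) = 14178*(4*7*8) = 14178*224 = 3175872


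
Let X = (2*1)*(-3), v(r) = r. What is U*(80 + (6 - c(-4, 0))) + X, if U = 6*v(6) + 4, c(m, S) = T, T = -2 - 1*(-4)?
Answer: 3354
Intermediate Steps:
T = 2 (T = -2 + 4 = 2)
c(m, S) = 2
X = -6 (X = 2*(-3) = -6)
U = 40 (U = 6*6 + 4 = 36 + 4 = 40)
U*(80 + (6 - c(-4, 0))) + X = 40*(80 + (6 - 1*2)) - 6 = 40*(80 + (6 - 2)) - 6 = 40*(80 + 4) - 6 = 40*84 - 6 = 3360 - 6 = 3354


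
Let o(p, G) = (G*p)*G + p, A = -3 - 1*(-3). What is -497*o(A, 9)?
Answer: 0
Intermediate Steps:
A = 0 (A = -3 + 3 = 0)
o(p, G) = p + p*G**2 (o(p, G) = p*G**2 + p = p + p*G**2)
-497*o(A, 9) = -0*(1 + 9**2) = -0*(1 + 81) = -0*82 = -497*0 = 0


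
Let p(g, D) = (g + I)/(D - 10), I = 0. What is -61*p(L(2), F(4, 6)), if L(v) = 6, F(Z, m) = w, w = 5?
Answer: 366/5 ≈ 73.200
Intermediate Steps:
F(Z, m) = 5
p(g, D) = g/(-10 + D) (p(g, D) = (g + 0)/(D - 10) = g/(-10 + D))
-61*p(L(2), F(4, 6)) = -366/(-10 + 5) = -366/(-5) = -366*(-1)/5 = -61*(-6/5) = 366/5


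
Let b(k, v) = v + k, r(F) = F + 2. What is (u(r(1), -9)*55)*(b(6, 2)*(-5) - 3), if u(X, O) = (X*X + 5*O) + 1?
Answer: 82775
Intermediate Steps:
r(F) = 2 + F
u(X, O) = 1 + X² + 5*O (u(X, O) = (X² + 5*O) + 1 = 1 + X² + 5*O)
b(k, v) = k + v
(u(r(1), -9)*55)*(b(6, 2)*(-5) - 3) = ((1 + (2 + 1)² + 5*(-9))*55)*((6 + 2)*(-5) - 3) = ((1 + 3² - 45)*55)*(8*(-5) - 3) = ((1 + 9 - 45)*55)*(-40 - 3) = -35*55*(-43) = -1925*(-43) = 82775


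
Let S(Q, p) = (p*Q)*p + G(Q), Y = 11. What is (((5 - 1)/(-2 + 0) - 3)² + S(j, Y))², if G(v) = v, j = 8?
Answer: 1002001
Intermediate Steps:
S(Q, p) = Q + Q*p² (S(Q, p) = (p*Q)*p + Q = (Q*p)*p + Q = Q*p² + Q = Q + Q*p²)
(((5 - 1)/(-2 + 0) - 3)² + S(j, Y))² = (((5 - 1)/(-2 + 0) - 3)² + 8*(1 + 11²))² = ((4/(-2) - 3)² + 8*(1 + 121))² = ((4*(-½) - 3)² + 8*122)² = ((-2 - 3)² + 976)² = ((-5)² + 976)² = (25 + 976)² = 1001² = 1002001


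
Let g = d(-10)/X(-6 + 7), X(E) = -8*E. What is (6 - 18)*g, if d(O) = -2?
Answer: -3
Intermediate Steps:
g = ¼ (g = -2*(-1/(8*(-6 + 7))) = -2/((-8*1)) = -2/(-8) = -2*(-⅛) = ¼ ≈ 0.25000)
(6 - 18)*g = (6 - 18)*(¼) = -12*¼ = -3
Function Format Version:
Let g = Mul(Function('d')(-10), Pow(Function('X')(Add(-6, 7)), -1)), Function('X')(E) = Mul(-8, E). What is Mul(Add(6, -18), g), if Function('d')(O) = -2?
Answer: -3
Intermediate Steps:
g = Rational(1, 4) (g = Mul(-2, Pow(Mul(-8, Add(-6, 7)), -1)) = Mul(-2, Pow(Mul(-8, 1), -1)) = Mul(-2, Pow(-8, -1)) = Mul(-2, Rational(-1, 8)) = Rational(1, 4) ≈ 0.25000)
Mul(Add(6, -18), g) = Mul(Add(6, -18), Rational(1, 4)) = Mul(-12, Rational(1, 4)) = -3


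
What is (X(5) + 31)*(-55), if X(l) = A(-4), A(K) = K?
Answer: -1485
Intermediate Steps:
X(l) = -4
(X(5) + 31)*(-55) = (-4 + 31)*(-55) = 27*(-55) = -1485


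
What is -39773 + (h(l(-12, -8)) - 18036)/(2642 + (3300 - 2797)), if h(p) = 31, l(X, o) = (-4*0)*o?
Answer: -25020818/629 ≈ -39779.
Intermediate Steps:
l(X, o) = 0 (l(X, o) = 0*o = 0)
-39773 + (h(l(-12, -8)) - 18036)/(2642 + (3300 - 2797)) = -39773 + (31 - 18036)/(2642 + (3300 - 2797)) = -39773 - 18005/(2642 + 503) = -39773 - 18005/3145 = -39773 - 18005*1/3145 = -39773 - 3601/629 = -25020818/629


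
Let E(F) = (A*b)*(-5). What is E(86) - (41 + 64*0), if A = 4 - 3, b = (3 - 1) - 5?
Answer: -26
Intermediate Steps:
b = -3 (b = 2 - 5 = -3)
A = 1
E(F) = 15 (E(F) = (1*(-3))*(-5) = -3*(-5) = 15)
E(86) - (41 + 64*0) = 15 - (41 + 64*0) = 15 - (41 + 0) = 15 - 1*41 = 15 - 41 = -26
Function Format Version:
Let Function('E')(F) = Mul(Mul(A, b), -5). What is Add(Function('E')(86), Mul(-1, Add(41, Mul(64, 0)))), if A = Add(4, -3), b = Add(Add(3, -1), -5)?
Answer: -26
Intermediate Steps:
b = -3 (b = Add(2, -5) = -3)
A = 1
Function('E')(F) = 15 (Function('E')(F) = Mul(Mul(1, -3), -5) = Mul(-3, -5) = 15)
Add(Function('E')(86), Mul(-1, Add(41, Mul(64, 0)))) = Add(15, Mul(-1, Add(41, Mul(64, 0)))) = Add(15, Mul(-1, Add(41, 0))) = Add(15, Mul(-1, 41)) = Add(15, -41) = -26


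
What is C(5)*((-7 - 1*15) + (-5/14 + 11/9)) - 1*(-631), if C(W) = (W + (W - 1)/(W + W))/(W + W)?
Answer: 433711/700 ≈ 619.59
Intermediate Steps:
C(W) = (W + (-1 + W)/(2*W))/(2*W) (C(W) = (W + (-1 + W)/((2*W)))/((2*W)) = (W + (-1 + W)*(1/(2*W)))*(1/(2*W)) = (W + (-1 + W)/(2*W))*(1/(2*W)) = (W + (-1 + W)/(2*W))/(2*W))
C(5)*((-7 - 1*15) + (-5/14 + 11/9)) - 1*(-631) = ((¼)*(-1 + 5 + 2*5²)/5²)*((-7 - 1*15) + (-5/14 + 11/9)) - 1*(-631) = ((¼)*(1/25)*(-1 + 5 + 2*25))*((-7 - 15) + (-5*1/14 + 11*(⅑))) + 631 = ((¼)*(1/25)*(-1 + 5 + 50))*(-22 + (-5/14 + 11/9)) + 631 = ((¼)*(1/25)*54)*(-22 + 109/126) + 631 = (27/50)*(-2663/126) + 631 = -7989/700 + 631 = 433711/700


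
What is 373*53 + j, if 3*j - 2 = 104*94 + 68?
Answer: 23051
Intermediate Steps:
j = 3282 (j = 2/3 + (104*94 + 68)/3 = 2/3 + (9776 + 68)/3 = 2/3 + (1/3)*9844 = 2/3 + 9844/3 = 3282)
373*53 + j = 373*53 + 3282 = 19769 + 3282 = 23051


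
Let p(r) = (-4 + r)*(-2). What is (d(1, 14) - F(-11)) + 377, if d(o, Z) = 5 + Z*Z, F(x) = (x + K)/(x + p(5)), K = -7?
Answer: 7496/13 ≈ 576.62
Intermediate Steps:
p(r) = 8 - 2*r
F(x) = (-7 + x)/(-2 + x) (F(x) = (x - 7)/(x + (8 - 2*5)) = (-7 + x)/(x + (8 - 10)) = (-7 + x)/(x - 2) = (-7 + x)/(-2 + x))
d(o, Z) = 5 + Z²
(d(1, 14) - F(-11)) + 377 = ((5 + 14²) - (-7 - 11)/(-2 - 11)) + 377 = ((5 + 196) - (-18)/(-13)) + 377 = (201 - (-1)*(-18)/13) + 377 = (201 - 1*18/13) + 377 = (201 - 18/13) + 377 = 2595/13 + 377 = 7496/13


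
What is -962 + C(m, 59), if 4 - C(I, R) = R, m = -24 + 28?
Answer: -1017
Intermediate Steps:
m = 4
C(I, R) = 4 - R
-962 + C(m, 59) = -962 + (4 - 1*59) = -962 + (4 - 59) = -962 - 55 = -1017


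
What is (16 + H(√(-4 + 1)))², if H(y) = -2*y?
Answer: 244 - 64*I*√3 ≈ 244.0 - 110.85*I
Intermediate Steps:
(16 + H(√(-4 + 1)))² = (16 - 2*√(-4 + 1))² = (16 - 2*I*√3)²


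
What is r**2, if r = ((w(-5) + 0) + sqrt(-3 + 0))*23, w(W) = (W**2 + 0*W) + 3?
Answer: 413149 + 29624*I*sqrt(3) ≈ 4.1315e+5 + 51310.0*I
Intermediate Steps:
w(W) = 3 + W**2 (w(W) = (W**2 + 0) + 3 = W**2 + 3 = 3 + W**2)
r = 644 + 23*I*sqrt(3) (r = (((3 + (-5)**2) + 0) + sqrt(-3 + 0))*23 = (((3 + 25) + 0) + sqrt(-3))*23 = ((28 + 0) + I*sqrt(3))*23 = (28 + I*sqrt(3))*23 = 644 + 23*I*sqrt(3) ≈ 644.0 + 39.837*I)
r**2 = (644 + 23*I*sqrt(3))**2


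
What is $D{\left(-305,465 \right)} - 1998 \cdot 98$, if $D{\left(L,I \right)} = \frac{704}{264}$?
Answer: $- \frac{587404}{3} \approx -1.958 \cdot 10^{5}$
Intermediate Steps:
$D{\left(L,I \right)} = \frac{8}{3}$ ($D{\left(L,I \right)} = 704 \cdot \frac{1}{264} = \frac{8}{3}$)
$D{\left(-305,465 \right)} - 1998 \cdot 98 = \frac{8}{3} - 1998 \cdot 98 = \frac{8}{3} - 195804 = - \frac{587404}{3}$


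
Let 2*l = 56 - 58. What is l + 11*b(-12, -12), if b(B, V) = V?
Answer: -133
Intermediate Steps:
l = -1 (l = (56 - 58)/2 = (½)*(-2) = -1)
l + 11*b(-12, -12) = -1 + 11*(-12) = -1 - 132 = -133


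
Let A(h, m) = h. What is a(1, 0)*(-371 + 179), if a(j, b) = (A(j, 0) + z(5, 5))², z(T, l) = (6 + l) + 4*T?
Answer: -196608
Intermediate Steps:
z(T, l) = 6 + l + 4*T
a(j, b) = (31 + j)² (a(j, b) = (j + (6 + 5 + 4*5))² = (j + (6 + 5 + 20))² = (j + 31)² = (31 + j)²)
a(1, 0)*(-371 + 179) = (31 + 1)²*(-371 + 179) = 32²*(-192) = 1024*(-192) = -196608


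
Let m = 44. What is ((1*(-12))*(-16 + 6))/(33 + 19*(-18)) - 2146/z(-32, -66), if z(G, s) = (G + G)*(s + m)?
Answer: -138679/72512 ≈ -1.9125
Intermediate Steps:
z(G, s) = 2*G*(44 + s) (z(G, s) = (G + G)*(s + 44) = (2*G)*(44 + s) = 2*G*(44 + s))
((1*(-12))*(-16 + 6))/(33 + 19*(-18)) - 2146/z(-32, -66) = ((1*(-12))*(-16 + 6))/(33 + 19*(-18)) - 2146*(-1/(64*(44 - 66))) = (-12*(-10))/(33 - 342) - 2146/(2*(-32)*(-22)) = 120/(-309) - 2146/1408 = 120*(-1/309) - 2146*1/1408 = -40/103 - 1073/704 = -138679/72512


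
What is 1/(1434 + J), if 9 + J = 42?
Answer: 1/1467 ≈ 0.00068166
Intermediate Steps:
J = 33 (J = -9 + 42 = 33)
1/(1434 + J) = 1/(1434 + 33) = 1/1467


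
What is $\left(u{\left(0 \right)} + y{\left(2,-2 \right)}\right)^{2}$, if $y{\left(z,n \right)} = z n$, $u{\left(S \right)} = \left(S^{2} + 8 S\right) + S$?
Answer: $16$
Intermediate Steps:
$u{\left(S \right)} = S^{2} + 9 S$
$y{\left(z,n \right)} = n z$
$\left(u{\left(0 \right)} + y{\left(2,-2 \right)}\right)^{2} = \left(0 \left(9 + 0\right) - 4\right)^{2} = \left(0 \cdot 9 - 4\right)^{2} = \left(0 - 4\right)^{2} = \left(-4\right)^{2} = 16$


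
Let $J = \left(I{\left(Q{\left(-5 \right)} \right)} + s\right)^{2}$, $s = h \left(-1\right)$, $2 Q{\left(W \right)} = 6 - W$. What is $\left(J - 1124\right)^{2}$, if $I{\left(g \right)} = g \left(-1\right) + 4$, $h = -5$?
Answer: $\frac{19775809}{16} \approx 1.236 \cdot 10^{6}$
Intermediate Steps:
$Q{\left(W \right)} = 3 - \frac{W}{2}$ ($Q{\left(W \right)} = \frac{6 - W}{2} = 3 - \frac{W}{2}$)
$s = 5$ ($s = \left(-5\right) \left(-1\right) = 5$)
$I{\left(g \right)} = 4 - g$ ($I{\left(g \right)} = - g + 4 = 4 - g$)
$J = \frac{49}{4}$ ($J = \left(\left(4 - \left(3 - - \frac{5}{2}\right)\right) + 5\right)^{2} = \left(\left(4 - \left(3 + \frac{5}{2}\right)\right) + 5\right)^{2} = \left(\left(4 - \frac{11}{2}\right) + 5\right)^{2} = \left(- \frac{3}{2} + 5\right)^{2} = \left(\frac{7}{2}\right)^{2} = \frac{49}{4} \approx 12.25$)
$\left(J - 1124\right)^{2} = \left(\frac{49}{4} - 1124\right)^{2} = \left(- \frac{4447}{4}\right)^{2} = \frac{19775809}{16}$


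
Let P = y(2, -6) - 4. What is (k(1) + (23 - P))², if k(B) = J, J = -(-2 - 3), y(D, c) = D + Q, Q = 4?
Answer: 676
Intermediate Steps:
y(D, c) = 4 + D (y(D, c) = D + 4 = 4 + D)
P = 2 (P = (4 + 2) - 4 = 6 - 4 = 2)
J = 5 (J = -1*(-5) = 5)
k(B) = 5
(k(1) + (23 - P))² = (5 + (23 - 1*2))² = (5 + (23 - 2))² = (5 + 21)² = 26² = 676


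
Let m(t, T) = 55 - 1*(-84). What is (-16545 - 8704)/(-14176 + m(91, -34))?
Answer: 25249/14037 ≈ 1.7987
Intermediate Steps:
m(t, T) = 139 (m(t, T) = 55 + 84 = 139)
(-16545 - 8704)/(-14176 + m(91, -34)) = (-16545 - 8704)/(-14176 + 139) = -25249/(-14037) = -25249*(-1/14037) = 25249/14037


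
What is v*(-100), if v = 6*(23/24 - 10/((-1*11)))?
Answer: -12325/11 ≈ -1120.5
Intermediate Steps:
v = 493/44 (v = 6*(23*(1/24) - 10/(-11)) = 6*(23/24 - 10*(-1/11)) = 6*(23/24 + 10/11) = 6*(493/264) = 493/44 ≈ 11.205)
v*(-100) = (493/44)*(-100) = -12325/11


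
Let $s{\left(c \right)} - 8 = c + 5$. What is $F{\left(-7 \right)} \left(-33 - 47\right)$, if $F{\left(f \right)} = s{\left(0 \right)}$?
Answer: $-1040$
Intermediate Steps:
$s{\left(c \right)} = 13 + c$ ($s{\left(c \right)} = 8 + \left(c + 5\right) = 8 + \left(5 + c\right) = 13 + c$)
$F{\left(f \right)} = 13$ ($F{\left(f \right)} = 13 + 0 = 13$)
$F{\left(-7 \right)} \left(-33 - 47\right) = 13 \left(-33 - 47\right) = 13 \left(-80\right) = -1040$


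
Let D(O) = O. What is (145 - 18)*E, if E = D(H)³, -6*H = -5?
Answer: 15875/216 ≈ 73.495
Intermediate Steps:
H = ⅚ (H = -⅙*(-5) = ⅚ ≈ 0.83333)
E = 125/216 (E = (⅚)³ = 125/216 ≈ 0.57870)
(145 - 18)*E = (145 - 18)*(125/216) = 127*(125/216) = 15875/216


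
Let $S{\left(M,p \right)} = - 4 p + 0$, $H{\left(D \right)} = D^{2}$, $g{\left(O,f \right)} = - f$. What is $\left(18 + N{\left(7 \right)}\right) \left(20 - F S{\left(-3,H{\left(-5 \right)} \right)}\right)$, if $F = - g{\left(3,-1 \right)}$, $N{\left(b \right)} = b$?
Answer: $-2000$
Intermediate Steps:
$S{\left(M,p \right)} = - 4 p$
$F = -1$ ($F = - \left(-1\right) \left(-1\right) = \left(-1\right) 1 = -1$)
$\left(18 + N{\left(7 \right)}\right) \left(20 - F S{\left(-3,H{\left(-5 \right)} \right)}\right) = \left(18 + 7\right) \left(20 - - \left(-4\right) \left(-5\right)^{2}\right) = 25 \left(20 - - \left(-4\right) 25\right) = 25 \left(20 - \left(-1\right) \left(-100\right)\right) = 25 \left(20 - 100\right) = 25 \left(-80\right) = -2000$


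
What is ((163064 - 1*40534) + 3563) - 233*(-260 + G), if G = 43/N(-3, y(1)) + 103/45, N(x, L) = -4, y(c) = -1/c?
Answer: 33955999/180 ≈ 1.8864e+5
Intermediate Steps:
G = -1523/180 (G = 43/(-4) + 103/45 = 43*(-1/4) + 103*(1/45) = -43/4 + 103/45 = -1523/180 ≈ -8.4611)
((163064 - 1*40534) + 3563) - 233*(-260 + G) = ((163064 - 1*40534) + 3563) - 233*(-260 - 1523/180) = ((163064 - 40534) + 3563) - 233*(-48323/180) = (122530 + 3563) + 11259259/180 = 126093 + 11259259/180 = 33955999/180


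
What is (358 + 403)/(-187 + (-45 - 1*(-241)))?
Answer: 761/9 ≈ 84.556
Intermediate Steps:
(358 + 403)/(-187 + (-45 - 1*(-241))) = 761/(-187 + (-45 + 241)) = 761/(-187 + 196) = 761/9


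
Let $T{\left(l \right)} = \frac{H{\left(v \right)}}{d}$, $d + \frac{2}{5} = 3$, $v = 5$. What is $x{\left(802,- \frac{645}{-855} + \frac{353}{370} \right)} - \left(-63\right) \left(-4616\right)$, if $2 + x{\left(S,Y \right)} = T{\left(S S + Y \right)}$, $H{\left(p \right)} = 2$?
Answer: $- \frac{3780520}{13} \approx -2.9081 \cdot 10^{5}$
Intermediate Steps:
$d = \frac{13}{5}$ ($d = - \frac{2}{5} + 3 = \frac{13}{5} \approx 2.6$)
$T{\left(l \right)} = \frac{10}{13}$ ($T{\left(l \right)} = \frac{2}{\frac{13}{5}} = 2 \cdot \frac{5}{13} = \frac{10}{13}$)
$x{\left(S,Y \right)} = - \frac{16}{13}$ ($x{\left(S,Y \right)} = -2 + \frac{10}{13} = - \frac{16}{13}$)
$x{\left(802,- \frac{645}{-855} + \frac{353}{370} \right)} - \left(-63\right) \left(-4616\right) = - \frac{16}{13} - \left(-63\right) \left(-4616\right) = - \frac{16}{13} - 290808 = - \frac{3780520}{13}$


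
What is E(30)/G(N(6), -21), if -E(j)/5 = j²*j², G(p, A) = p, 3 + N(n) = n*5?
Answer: -150000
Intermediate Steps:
N(n) = -3 + 5*n (N(n) = -3 + n*5 = -3 + 5*n)
E(j) = -5*j⁴ (E(j) = -5*j²*j² = -5*j⁴)
E(30)/G(N(6), -21) = (-5*30⁴)/(-3 + 5*6) = (-5*810000)/(-3 + 30) = -4050000/27 = -4050000*1/27 = -150000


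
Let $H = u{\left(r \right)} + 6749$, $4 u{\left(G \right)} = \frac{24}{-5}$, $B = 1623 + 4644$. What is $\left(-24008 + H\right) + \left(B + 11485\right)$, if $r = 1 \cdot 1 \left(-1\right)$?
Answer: $\frac{2459}{5} \approx 491.8$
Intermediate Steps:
$B = 6267$
$r = -1$ ($r = 1 \left(-1\right) = -1$)
$u{\left(G \right)} = - \frac{6}{5}$ ($u{\left(G \right)} = \frac{24 \frac{1}{-5}}{4} = \frac{24 \left(- \frac{1}{5}\right)}{4} = \frac{1}{4} \left(- \frac{24}{5}\right) = - \frac{6}{5}$)
$H = \frac{33739}{5}$ ($H = - \frac{6}{5} + 6749 = \frac{33739}{5} \approx 6747.8$)
$\left(-24008 + H\right) + \left(B + 11485\right) = \left(-24008 + \frac{33739}{5}\right) + \left(6267 + 11485\right) = - \frac{86301}{5} + 17752 = \frac{2459}{5}$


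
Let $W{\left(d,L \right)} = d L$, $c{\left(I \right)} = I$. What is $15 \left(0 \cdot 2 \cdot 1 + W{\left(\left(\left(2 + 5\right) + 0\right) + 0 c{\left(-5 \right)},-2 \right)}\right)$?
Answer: $-210$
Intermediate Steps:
$W{\left(d,L \right)} = L d$
$15 \left(0 \cdot 2 \cdot 1 + W{\left(\left(\left(2 + 5\right) + 0\right) + 0 c{\left(-5 \right)},-2 \right)}\right) = 15 \left(0 \cdot 2 \cdot 1 - 2 \left(\left(\left(2 + 5\right) + 0\right) + 0 \left(-5\right)\right)\right) = 15 \left(0 \cdot 1 - 2 \left(\left(7 + 0\right) + 0\right)\right) = 15 \left(0 - 2 \left(7 + 0\right)\right) = 15 \left(0 - 14\right) = 15 \left(-14\right) = -210$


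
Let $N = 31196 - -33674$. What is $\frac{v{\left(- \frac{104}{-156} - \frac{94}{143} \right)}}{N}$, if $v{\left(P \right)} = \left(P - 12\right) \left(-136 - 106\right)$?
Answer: $\frac{56584}{1264965} \approx 0.044732$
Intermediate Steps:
$v{\left(P \right)} = 2904 - 242 P$ ($v{\left(P \right)} = \left(-12 + P\right) \left(-242\right) = 2904 - 242 P$)
$N = 64870$ ($N = 31196 + 33674 = 64870$)
$\frac{v{\left(- \frac{104}{-156} - \frac{94}{143} \right)}}{N} = \frac{2904 - 242 \left(- \frac{104}{-156} - \frac{94}{143}\right)}{64870} = \left(2904 - 242 \left(\left(-104\right) \left(- \frac{1}{156}\right) - \frac{94}{143}\right)\right) \frac{1}{64870} = \left(2904 - 242 \left(\frac{2}{3} - \frac{94}{143}\right)\right) \frac{1}{64870} = \left(2904 - \frac{88}{39}\right) \frac{1}{64870} = \frac{113168}{39} \cdot \frac{1}{64870} = \frac{56584}{1264965}$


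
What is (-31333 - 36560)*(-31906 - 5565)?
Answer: 2544018603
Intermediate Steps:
(-31333 - 36560)*(-31906 - 5565) = -67893*(-37471) = 2544018603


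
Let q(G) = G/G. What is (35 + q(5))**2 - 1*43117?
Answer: -41821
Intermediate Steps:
q(G) = 1
(35 + q(5))**2 - 1*43117 = (35 + 1)**2 - 1*43117 = 36**2 - 43117 = 1296 - 43117 = -41821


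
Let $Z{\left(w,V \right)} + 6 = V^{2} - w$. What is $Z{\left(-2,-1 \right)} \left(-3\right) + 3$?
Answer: $12$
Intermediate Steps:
$Z{\left(w,V \right)} = -6 + V^{2} - w$ ($Z{\left(w,V \right)} = -6 + \left(V^{2} - w\right) = -6 + V^{2} - w$)
$Z{\left(-2,-1 \right)} \left(-3\right) + 3 = \left(-6 + \left(-1\right)^{2} - -2\right) \left(-3\right) + 3 = \left(-6 + 1 + 2\right) \left(-3\right) + 3 = \left(-3\right) \left(-3\right) + 3 = 9 + 3 = 12$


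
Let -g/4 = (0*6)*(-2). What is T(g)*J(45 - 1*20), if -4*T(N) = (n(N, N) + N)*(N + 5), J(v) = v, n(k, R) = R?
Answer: 0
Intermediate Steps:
g = 0 (g = -4*0*6*(-2) = -0*(-2) = -4*0 = 0)
T(N) = -N*(5 + N)/2 (T(N) = -(N + N)*(N + 5)/4 = -2*N*(5 + N)/4 = -N*(5 + N)/2)
T(g)*J(45 - 1*20) = ((1/2)*0*(-5 - 1*0))*(45 - 1*20) = ((1/2)*0*(-5 + 0))*(45 - 20) = ((1/2)*0*(-5))*25 = 0*25 = 0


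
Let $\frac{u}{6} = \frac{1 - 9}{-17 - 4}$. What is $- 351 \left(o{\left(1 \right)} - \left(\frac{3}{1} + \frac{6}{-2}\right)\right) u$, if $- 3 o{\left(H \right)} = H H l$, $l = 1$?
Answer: $\frac{1872}{7} \approx 267.43$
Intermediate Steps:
$o{\left(H \right)} = - \frac{H^{2}}{3}$ ($o{\left(H \right)} = - \frac{H H 1}{3} = - \frac{H^{2} \cdot 1}{3} = - \frac{H^{2}}{3}$)
$u = \frac{16}{7}$ ($u = 6 \frac{1 - 9}{-17 - 4} = 6 \left(- \frac{8}{-21}\right) = 6 \left(\left(-8\right) \left(- \frac{1}{21}\right)\right) = 6 \cdot \frac{8}{21} = \frac{16}{7} \approx 2.2857$)
$- 351 \left(o{\left(1 \right)} - \left(\frac{3}{1} + \frac{6}{-2}\right)\right) u = - 351 \left(- \frac{1^{2}}{3} - \left(\frac{3}{1} + \frac{6}{-2}\right)\right) \frac{16}{7} = - 351 \left(\left(- \frac{1}{3}\right) 1 - \left(3 \cdot 1 + 6 \left(- \frac{1}{2}\right)\right)\right) \frac{16}{7} = - 351 \left(- \frac{1}{3} - \left(3 - 3\right)\right) \frac{16}{7} = - 351 \left(- \frac{1}{3} - 0\right) \frac{16}{7} = - 351 \left(- \frac{1}{3} + 0\right) \frac{16}{7} = - 351 \left(\left(- \frac{1}{3}\right) \frac{16}{7}\right) = \left(-351\right) \left(- \frac{16}{21}\right) = \frac{1872}{7}$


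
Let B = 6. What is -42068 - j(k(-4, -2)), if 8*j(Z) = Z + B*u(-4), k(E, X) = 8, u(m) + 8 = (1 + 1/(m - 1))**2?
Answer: -1051587/25 ≈ -42064.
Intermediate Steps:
u(m) = -8 + (1 + 1/(-1 + m))**2 (u(m) = -8 + (1 + 1/(m - 1))**2 = -8 + (1 + 1/(-1 + m))**2)
j(Z) = -138/25 + Z/8 (j(Z) = (Z + 6*(-8 + (-4)**2/(-1 - 4)**2))/8 = (Z + 6*(-8 + 16/(-5)**2))/8 = (Z + 6*(-8 + 16*(1/25)))/8 = (Z + 6*(-8 + 16/25))/8 = (Z + 6*(-184/25))/8 = (Z - 1104/25)/8 = (-1104/25 + Z)/8 = -138/25 + Z/8)
-42068 - j(k(-4, -2)) = -42068 - (-138/25 + (1/8)*8) = -42068 - (-138/25 + 1) = -42068 - 1*(-113/25) = -42068 + 113/25 = -1051587/25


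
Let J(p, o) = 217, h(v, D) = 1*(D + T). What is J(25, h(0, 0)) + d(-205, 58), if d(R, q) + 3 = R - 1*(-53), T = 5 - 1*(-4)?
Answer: 62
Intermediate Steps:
T = 9 (T = 5 + 4 = 9)
d(R, q) = 50 + R (d(R, q) = -3 + (R - 1*(-53)) = -3 + (R + 53) = -3 + (53 + R) = 50 + R)
h(v, D) = 9 + D (h(v, D) = 1*(D + 9) = 1*(9 + D) = 9 + D)
J(25, h(0, 0)) + d(-205, 58) = 217 + (50 - 205) = 217 - 155 = 62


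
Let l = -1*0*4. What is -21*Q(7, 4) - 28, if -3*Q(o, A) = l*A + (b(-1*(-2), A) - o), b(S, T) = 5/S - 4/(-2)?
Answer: -91/2 ≈ -45.500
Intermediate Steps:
l = 0 (l = 0*4 = 0)
b(S, T) = 2 + 5/S (b(S, T) = 5/S - 4*(-½) = 5/S + 2 = 2 + 5/S)
Q(o, A) = -3/2 + o/3 (Q(o, A) = -(0*A + ((2 + 5/((-1*(-2)))) - o))/3 = -(0 + ((2 + 5/2) - o))/3 = -(0 + (9/2 - o))/3 = -(9/2 - o)/3 = -3/2 + o/3)
-21*Q(7, 4) - 28 = -21*(-3/2 + (⅓)*7) - 28 = -21*(-3/2 + 7/3) - 28 = -21*⅚ - 28 = -35/2 - 28 = -91/2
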